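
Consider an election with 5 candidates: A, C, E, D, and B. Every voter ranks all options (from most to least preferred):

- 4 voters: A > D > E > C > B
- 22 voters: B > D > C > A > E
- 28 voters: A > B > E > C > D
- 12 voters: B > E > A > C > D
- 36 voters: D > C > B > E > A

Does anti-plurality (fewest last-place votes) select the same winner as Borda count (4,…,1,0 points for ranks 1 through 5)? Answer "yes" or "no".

Anti-plurality — last-place votes: A 36, C 0, E 22, D 40, B 4. Winner: C.
Borda — scores: A 174, C 196, E 136, D 222, B 292. Winner: B.
The two methods disagree.

no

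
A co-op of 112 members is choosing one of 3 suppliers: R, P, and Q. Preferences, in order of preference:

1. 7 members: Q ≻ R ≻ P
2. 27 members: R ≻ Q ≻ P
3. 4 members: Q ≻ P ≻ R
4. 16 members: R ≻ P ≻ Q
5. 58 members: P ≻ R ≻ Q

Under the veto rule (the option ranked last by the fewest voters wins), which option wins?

R

Last-place votes: R 4, P 34, Q 74.
R is ranked last by the fewest voters, so R wins.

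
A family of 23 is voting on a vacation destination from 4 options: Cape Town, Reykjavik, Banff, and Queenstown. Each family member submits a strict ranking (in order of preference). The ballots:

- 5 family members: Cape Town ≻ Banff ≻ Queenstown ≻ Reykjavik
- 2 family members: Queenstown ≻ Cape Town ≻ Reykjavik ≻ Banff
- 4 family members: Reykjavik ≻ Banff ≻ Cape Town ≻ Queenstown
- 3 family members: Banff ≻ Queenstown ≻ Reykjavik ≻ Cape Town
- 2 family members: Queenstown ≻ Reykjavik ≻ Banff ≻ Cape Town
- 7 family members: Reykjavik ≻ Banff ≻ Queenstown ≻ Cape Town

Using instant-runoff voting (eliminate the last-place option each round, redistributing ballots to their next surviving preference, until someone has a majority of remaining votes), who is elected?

Round 1: Cape Town 5, Reykjavik 11, Banff 3, Queenstown 4. Eliminate Banff.
Round 2: Cape Town 5, Reykjavik 11, Queenstown 7. Eliminate Cape Town.
Round 3: Reykjavik 11, Queenstown 12. Queenstown has a majority.

Queenstown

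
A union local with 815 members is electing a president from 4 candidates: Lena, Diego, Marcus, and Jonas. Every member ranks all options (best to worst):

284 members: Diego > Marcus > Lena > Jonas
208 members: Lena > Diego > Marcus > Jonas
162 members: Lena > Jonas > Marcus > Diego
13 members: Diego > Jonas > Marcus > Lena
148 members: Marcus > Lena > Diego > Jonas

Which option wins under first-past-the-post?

First-place votes: Lena 370, Diego 297, Marcus 148, Jonas 0.
Lena has the most first-place votes.

Lena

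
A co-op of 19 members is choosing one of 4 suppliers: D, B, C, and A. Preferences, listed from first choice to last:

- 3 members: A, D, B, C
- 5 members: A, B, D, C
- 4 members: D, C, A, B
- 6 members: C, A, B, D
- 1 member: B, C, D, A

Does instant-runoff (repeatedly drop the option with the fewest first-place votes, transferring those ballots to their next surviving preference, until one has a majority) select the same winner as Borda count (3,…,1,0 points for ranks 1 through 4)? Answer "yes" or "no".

Instant-runoff — R1 D 4, B 1, C 6, A 8 (B out); R2 D 4, C 7, A 8 (D out); R3 C 11, A 8 (C winner). Winner: C.
Borda — scores: D 24, B 22, C 28, A 40. Winner: A.
The two methods disagree.

no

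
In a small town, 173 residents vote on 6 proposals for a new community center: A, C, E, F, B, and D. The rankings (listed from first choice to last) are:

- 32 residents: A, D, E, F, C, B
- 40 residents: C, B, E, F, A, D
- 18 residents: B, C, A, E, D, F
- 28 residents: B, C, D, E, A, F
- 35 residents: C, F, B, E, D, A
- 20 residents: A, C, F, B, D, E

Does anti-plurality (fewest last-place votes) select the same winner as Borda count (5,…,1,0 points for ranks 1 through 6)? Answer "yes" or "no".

yes

Anti-plurality — last-place votes: A 35, C 0, E 20, F 46, B 32, D 40. Winner: C.
Borda — scores: A 382, C 671, E 378, F 344, B 535, D 285. Winner: C.
The two methods agree.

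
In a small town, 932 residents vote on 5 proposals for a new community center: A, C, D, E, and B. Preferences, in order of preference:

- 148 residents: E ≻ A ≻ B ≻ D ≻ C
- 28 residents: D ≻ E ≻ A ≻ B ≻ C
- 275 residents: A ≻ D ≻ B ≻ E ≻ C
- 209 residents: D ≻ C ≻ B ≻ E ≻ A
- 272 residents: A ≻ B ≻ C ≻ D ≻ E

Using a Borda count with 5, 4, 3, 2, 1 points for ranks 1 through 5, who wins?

A

A: 148·4 + 28·3 + 275·5 + 209·1 + 272·5 = 3620
C: 148·1 + 28·1 + 275·1 + 209·4 + 272·3 = 2103
D: 148·2 + 28·5 + 275·4 + 209·5 + 272·2 = 3125
E: 148·5 + 28·4 + 275·2 + 209·2 + 272·1 = 2092
B: 148·3 + 28·2 + 275·3 + 209·3 + 272·4 = 3040
A has the highest Borda score (3620).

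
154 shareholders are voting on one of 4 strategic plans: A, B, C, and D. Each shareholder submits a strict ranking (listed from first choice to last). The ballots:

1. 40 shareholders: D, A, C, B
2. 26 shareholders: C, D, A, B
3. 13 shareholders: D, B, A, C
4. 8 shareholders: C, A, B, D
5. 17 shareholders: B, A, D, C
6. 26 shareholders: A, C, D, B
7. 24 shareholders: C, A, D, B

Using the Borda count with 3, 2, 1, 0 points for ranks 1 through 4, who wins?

A

A: 40·2 + 26·1 + 13·1 + 8·2 + 17·2 + 26·3 + 24·2 = 295
B: 40·0 + 26·0 + 13·2 + 8·1 + 17·3 + 26·0 + 24·0 = 85
C: 40·1 + 26·3 + 13·0 + 8·3 + 17·0 + 26·2 + 24·3 = 266
D: 40·3 + 26·2 + 13·3 + 8·0 + 17·1 + 26·1 + 24·1 = 278
A has the highest Borda score (295).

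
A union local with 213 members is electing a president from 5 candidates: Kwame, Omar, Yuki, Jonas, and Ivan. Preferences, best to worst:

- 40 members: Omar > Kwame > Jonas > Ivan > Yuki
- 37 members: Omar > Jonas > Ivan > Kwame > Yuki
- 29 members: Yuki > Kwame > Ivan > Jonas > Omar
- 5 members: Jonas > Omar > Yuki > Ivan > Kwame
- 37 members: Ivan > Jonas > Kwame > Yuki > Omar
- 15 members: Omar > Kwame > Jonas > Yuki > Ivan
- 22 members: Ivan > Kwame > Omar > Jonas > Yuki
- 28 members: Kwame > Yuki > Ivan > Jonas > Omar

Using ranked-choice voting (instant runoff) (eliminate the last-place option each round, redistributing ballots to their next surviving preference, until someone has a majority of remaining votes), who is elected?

Ivan

Round 1: Kwame 28, Omar 92, Yuki 29, Jonas 5, Ivan 59. Eliminate Jonas.
Round 2: Kwame 28, Omar 97, Yuki 29, Ivan 59. Eliminate Kwame.
Round 3: Omar 97, Yuki 57, Ivan 59. Eliminate Yuki.
Round 4: Omar 97, Ivan 116. Ivan has a majority.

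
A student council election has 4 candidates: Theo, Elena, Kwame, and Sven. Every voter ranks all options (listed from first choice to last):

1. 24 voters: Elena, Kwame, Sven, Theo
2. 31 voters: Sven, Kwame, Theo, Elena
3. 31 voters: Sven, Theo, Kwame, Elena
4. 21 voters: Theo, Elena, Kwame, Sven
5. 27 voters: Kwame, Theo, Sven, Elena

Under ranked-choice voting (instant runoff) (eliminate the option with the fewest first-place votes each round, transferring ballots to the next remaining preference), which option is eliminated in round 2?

Kwame

Round 1: Theo 21, Elena 24, Kwame 27, Sven 62. Eliminate Theo.
Round 2: Elena 45, Kwame 27, Sven 62. Eliminate Kwame.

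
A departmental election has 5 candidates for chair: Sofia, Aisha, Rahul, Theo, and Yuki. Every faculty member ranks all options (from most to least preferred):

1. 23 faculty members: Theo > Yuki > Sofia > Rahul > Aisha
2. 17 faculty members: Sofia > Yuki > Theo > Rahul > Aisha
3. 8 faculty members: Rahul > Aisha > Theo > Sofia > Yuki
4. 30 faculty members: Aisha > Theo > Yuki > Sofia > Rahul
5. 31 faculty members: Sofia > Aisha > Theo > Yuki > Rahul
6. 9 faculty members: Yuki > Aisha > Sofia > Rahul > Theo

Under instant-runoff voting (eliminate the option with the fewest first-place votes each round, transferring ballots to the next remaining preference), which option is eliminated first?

Round 1: Sofia 48, Aisha 30, Rahul 8, Theo 23, Yuki 9. Eliminate Rahul.

Rahul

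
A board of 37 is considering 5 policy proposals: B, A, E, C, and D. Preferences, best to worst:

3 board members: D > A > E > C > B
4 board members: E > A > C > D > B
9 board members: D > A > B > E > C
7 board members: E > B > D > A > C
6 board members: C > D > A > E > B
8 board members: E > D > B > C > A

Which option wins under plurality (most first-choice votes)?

First-place votes: B 0, A 0, E 19, C 6, D 12.
E has the most first-place votes.

E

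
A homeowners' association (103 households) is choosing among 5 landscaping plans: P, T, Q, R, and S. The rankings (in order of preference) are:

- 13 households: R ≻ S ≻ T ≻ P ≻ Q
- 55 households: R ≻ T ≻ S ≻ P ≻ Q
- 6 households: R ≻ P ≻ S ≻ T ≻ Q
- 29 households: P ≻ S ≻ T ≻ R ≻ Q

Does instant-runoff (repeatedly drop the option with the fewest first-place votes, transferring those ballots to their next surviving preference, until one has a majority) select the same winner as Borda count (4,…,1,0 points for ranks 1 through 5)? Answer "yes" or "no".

Instant-runoff — R1 P 29, T 0, Q 0, R 74, S 0 (R winner). Winner: R.
Borda — scores: P 202, T 255, Q 0, R 325, S 248. Winner: R.
The two methods agree.

yes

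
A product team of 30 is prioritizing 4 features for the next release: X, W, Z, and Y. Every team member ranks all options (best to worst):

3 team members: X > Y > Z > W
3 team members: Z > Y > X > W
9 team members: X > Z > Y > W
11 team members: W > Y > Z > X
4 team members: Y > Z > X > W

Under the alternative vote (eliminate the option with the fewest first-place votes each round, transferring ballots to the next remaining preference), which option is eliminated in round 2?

Round 1: X 12, W 11, Z 3, Y 4. Eliminate Z.
Round 2: X 12, W 11, Y 7. Eliminate Y.

Y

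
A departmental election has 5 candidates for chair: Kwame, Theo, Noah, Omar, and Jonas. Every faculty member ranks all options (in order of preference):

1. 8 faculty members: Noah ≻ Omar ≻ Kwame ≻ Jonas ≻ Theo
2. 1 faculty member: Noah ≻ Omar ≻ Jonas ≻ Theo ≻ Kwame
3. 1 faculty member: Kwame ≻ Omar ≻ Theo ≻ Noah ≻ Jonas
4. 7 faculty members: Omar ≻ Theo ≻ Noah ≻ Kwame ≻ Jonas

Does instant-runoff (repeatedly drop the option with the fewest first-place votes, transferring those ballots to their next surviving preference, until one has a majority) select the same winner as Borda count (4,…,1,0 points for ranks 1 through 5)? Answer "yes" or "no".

Instant-runoff — R1 Kwame 1, Theo 0, Noah 9, Omar 7, Jonas 0 (Noah winner). Winner: Noah.
Borda — scores: Kwame 27, Theo 24, Noah 51, Omar 58, Jonas 10. Winner: Omar.
The two methods disagree.

no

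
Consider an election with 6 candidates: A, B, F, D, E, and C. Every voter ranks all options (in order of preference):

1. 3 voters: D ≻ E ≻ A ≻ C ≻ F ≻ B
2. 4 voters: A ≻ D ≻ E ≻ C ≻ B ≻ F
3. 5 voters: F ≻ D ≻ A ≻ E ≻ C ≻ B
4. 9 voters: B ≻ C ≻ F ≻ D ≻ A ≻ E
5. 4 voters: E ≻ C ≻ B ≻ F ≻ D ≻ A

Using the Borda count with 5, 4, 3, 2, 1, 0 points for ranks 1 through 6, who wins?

A: 3·3 + 4·5 + 5·3 + 9·1 + 4·0 = 53
B: 3·0 + 4·1 + 5·0 + 9·5 + 4·3 = 61
F: 3·1 + 4·0 + 5·5 + 9·3 + 4·2 = 63
D: 3·5 + 4·4 + 5·4 + 9·2 + 4·1 = 73
E: 3·4 + 4·3 + 5·2 + 9·0 + 4·5 = 54
C: 3·2 + 4·2 + 5·1 + 9·4 + 4·4 = 71
D has the highest Borda score (73).

D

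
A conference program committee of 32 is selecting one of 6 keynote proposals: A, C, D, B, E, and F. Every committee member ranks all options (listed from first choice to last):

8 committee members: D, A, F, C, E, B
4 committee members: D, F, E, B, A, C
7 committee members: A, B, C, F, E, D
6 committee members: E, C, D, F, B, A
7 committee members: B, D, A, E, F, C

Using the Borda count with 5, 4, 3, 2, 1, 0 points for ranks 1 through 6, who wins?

D

A: 8·4 + 4·1 + 7·5 + 6·0 + 7·3 = 92
C: 8·2 + 4·0 + 7·3 + 6·4 + 7·0 = 61
D: 8·5 + 4·5 + 7·0 + 6·3 + 7·4 = 106
B: 8·0 + 4·2 + 7·4 + 6·1 + 7·5 = 77
E: 8·1 + 4·3 + 7·1 + 6·5 + 7·2 = 71
F: 8·3 + 4·4 + 7·2 + 6·2 + 7·1 = 73
D has the highest Borda score (106).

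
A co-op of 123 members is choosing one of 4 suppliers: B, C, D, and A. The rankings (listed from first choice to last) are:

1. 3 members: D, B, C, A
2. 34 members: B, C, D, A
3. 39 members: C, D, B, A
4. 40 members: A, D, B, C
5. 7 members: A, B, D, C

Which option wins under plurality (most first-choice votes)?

First-place votes: B 34, C 39, D 3, A 47.
A has the most first-place votes.

A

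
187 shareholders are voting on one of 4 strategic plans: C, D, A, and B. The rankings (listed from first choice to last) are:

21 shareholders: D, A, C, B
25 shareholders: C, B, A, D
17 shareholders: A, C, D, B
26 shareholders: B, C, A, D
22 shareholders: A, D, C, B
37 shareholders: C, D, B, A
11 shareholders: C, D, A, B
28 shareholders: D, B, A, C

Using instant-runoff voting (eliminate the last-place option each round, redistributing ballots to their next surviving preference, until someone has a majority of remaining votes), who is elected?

C

Round 1: C 73, D 49, A 39, B 26. Eliminate B.
Round 2: C 99, D 49, A 39. C has a majority.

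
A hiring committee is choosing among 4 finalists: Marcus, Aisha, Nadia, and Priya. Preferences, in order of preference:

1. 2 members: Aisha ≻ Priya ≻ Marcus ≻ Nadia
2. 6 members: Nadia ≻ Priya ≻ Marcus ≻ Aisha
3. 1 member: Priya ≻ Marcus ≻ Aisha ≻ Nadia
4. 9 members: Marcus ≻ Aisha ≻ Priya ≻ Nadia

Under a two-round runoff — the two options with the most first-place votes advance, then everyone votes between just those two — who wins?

Marcus

Round 1 first-place votes: Marcus 9, Aisha 2, Nadia 6, Priya 1.
Marcus and Nadia advance.
Runoff: Marcus is preferred to Nadia by 12 voters; Nadia by 6.
Marcus wins the runoff.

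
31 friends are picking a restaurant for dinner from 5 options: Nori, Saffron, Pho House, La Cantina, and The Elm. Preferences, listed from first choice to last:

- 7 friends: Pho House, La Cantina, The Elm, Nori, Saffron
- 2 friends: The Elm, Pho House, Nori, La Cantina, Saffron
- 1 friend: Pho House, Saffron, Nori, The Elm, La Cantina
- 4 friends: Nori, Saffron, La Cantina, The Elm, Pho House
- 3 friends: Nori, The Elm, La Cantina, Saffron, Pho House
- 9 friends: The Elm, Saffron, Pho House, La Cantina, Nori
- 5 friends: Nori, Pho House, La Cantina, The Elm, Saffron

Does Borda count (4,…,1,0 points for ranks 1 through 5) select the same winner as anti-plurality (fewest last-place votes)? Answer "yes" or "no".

yes

Borda — scores: Nori 61, Saffron 45, Pho House 71, La Cantina 56, The Elm 77. Winner: The Elm.
Anti-plurality — last-place votes: Nori 9, Saffron 14, Pho House 7, La Cantina 1, The Elm 0. Winner: The Elm.
The two methods agree.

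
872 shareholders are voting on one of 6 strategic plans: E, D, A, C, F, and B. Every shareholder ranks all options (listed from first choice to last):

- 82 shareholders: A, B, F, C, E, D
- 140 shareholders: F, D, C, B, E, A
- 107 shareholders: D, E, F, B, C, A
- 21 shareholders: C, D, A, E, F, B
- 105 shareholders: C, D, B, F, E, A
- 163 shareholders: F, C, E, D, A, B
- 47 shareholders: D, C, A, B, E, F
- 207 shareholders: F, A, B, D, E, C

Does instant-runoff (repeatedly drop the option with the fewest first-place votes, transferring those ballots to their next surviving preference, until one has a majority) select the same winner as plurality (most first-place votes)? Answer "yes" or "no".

Instant-runoff — R1 E 0, D 154, A 82, C 126, F 510, B 0 (F winner). Winner: F.
Plurality — first-place votes: E 0, D 154, A 82, C 126, F 510, B 0. Winner: F.
The two methods agree.

yes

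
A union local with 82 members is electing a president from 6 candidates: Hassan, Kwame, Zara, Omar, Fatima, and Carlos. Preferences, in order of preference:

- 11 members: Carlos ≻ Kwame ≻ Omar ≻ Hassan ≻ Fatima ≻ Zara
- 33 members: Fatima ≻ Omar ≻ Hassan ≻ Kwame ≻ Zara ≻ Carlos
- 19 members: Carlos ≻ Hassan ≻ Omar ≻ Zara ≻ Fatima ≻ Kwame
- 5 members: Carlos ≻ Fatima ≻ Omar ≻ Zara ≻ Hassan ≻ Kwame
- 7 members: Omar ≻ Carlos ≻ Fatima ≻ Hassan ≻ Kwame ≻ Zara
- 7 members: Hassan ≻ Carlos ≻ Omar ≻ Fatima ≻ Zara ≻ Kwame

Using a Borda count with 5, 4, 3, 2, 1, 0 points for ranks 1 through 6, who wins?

Omar

Hassan: 11·2 + 33·3 + 19·4 + 5·1 + 7·2 + 7·5 = 251
Kwame: 11·4 + 33·2 + 19·0 + 5·0 + 7·1 + 7·0 = 117
Zara: 11·0 + 33·1 + 19·2 + 5·2 + 7·0 + 7·1 = 88
Omar: 11·3 + 33·4 + 19·3 + 5·3 + 7·5 + 7·3 = 293
Fatima: 11·1 + 33·5 + 19·1 + 5·4 + 7·3 + 7·2 = 250
Carlos: 11·5 + 33·0 + 19·5 + 5·5 + 7·4 + 7·4 = 231
Omar has the highest Borda score (293).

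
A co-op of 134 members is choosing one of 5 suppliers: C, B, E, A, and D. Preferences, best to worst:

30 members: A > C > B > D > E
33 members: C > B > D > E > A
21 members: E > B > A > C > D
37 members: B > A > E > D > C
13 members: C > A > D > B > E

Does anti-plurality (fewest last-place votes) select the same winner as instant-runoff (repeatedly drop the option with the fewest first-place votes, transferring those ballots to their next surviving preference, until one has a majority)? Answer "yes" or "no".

Anti-plurality — last-place votes: C 37, B 0, E 43, A 33, D 21. Winner: B.
Instant-runoff — R1 C 46, B 37, E 21, A 30, D 0 (D out); R2 C 46, B 37, E 21, A 30 (E out); R3 C 46, B 58, A 30 (A out); R4 C 76, B 58 (C winner). Winner: C.
The two methods disagree.

no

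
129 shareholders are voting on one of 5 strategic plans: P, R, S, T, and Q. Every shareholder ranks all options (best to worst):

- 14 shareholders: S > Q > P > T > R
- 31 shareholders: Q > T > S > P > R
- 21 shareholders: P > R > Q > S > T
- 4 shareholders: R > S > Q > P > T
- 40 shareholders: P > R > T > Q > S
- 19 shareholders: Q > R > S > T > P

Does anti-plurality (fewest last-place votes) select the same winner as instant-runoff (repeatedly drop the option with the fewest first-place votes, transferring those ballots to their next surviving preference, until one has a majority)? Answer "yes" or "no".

Anti-plurality — last-place votes: P 19, R 45, S 40, T 25, Q 0. Winner: Q.
Instant-runoff — R1 P 61, R 4, S 14, T 0, Q 50 (T out); R2 P 61, R 4, S 14, Q 50 (R out); R3 P 61, S 18, Q 50 (S out); R4 P 61, Q 68 (Q winner). Winner: Q.
The two methods agree.

yes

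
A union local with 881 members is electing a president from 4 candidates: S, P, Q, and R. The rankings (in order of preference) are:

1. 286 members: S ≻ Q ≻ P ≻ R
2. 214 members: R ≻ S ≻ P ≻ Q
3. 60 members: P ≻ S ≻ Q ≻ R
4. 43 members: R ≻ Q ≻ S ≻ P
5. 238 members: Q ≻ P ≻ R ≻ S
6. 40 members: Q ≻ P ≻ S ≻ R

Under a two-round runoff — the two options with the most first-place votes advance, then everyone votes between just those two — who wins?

Round 1 first-place votes: S 286, P 60, Q 278, R 257.
S and Q advance.
Runoff: S is preferred to Q by 560 voters; Q by 321.
S wins the runoff.

S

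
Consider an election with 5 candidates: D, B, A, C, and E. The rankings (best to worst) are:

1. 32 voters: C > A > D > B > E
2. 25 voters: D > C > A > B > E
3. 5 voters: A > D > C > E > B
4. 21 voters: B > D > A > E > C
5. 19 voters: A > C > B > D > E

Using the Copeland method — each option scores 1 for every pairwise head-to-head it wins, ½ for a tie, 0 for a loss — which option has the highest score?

C

D: beats B and E; ties C; loses to A → score 2.5.
B: beats E; loses to D, A, and C → score 1.
A: beats D, B, and E; loses to C → score 3.
C: beats B, A, and E; ties D → score 3.5.
E: loses to D, B, A, and C → score 0.
C has the best pairwise record.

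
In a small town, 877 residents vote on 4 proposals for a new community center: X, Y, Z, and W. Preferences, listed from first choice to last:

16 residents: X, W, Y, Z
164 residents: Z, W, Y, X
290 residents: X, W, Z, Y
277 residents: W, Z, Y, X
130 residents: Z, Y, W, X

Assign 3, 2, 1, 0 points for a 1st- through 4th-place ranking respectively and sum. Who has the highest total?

W

X: 16·3 + 164·0 + 290·3 + 277·0 + 130·0 = 918
Y: 16·1 + 164·1 + 290·0 + 277·1 + 130·2 = 717
Z: 16·0 + 164·3 + 290·1 + 277·2 + 130·3 = 1726
W: 16·2 + 164·2 + 290·2 + 277·3 + 130·1 = 1901
W has the highest Borda score (1901).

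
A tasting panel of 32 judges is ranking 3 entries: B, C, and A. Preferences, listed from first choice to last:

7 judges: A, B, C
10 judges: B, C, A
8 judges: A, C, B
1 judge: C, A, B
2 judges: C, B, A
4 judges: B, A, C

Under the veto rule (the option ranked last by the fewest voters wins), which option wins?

Last-place votes: B 9, C 11, A 12.
B is ranked last by the fewest voters, so B wins.

B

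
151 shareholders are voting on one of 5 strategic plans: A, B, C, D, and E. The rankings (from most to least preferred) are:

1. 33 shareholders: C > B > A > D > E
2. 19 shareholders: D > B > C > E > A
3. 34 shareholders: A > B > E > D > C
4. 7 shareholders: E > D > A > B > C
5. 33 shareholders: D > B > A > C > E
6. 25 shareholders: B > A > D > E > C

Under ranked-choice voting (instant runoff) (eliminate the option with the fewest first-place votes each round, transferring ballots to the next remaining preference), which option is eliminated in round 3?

Round 1: A 34, B 25, C 33, D 52, E 7. Eliminate E.
Round 2: A 34, B 25, C 33, D 59. Eliminate B.
Round 3: A 59, C 33, D 59. Eliminate C.

C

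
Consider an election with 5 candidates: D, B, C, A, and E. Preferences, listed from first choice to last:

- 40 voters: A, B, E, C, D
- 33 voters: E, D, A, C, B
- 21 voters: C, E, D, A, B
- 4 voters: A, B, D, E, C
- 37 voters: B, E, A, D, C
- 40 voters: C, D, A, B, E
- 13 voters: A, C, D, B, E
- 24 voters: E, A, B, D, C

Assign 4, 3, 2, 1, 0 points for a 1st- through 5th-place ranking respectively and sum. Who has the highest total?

D: 40·0 + 33·3 + 21·2 + 4·2 + 37·1 + 40·3 + 13·2 + 24·1 = 356
B: 40·3 + 33·0 + 21·0 + 4·3 + 37·4 + 40·1 + 13·1 + 24·2 = 381
C: 40·1 + 33·1 + 21·4 + 4·0 + 37·0 + 40·4 + 13·3 + 24·0 = 356
A: 40·4 + 33·2 + 21·1 + 4·4 + 37·2 + 40·2 + 13·4 + 24·3 = 541
E: 40·2 + 33·4 + 21·3 + 4·1 + 37·3 + 40·0 + 13·0 + 24·4 = 486
A has the highest Borda score (541).

A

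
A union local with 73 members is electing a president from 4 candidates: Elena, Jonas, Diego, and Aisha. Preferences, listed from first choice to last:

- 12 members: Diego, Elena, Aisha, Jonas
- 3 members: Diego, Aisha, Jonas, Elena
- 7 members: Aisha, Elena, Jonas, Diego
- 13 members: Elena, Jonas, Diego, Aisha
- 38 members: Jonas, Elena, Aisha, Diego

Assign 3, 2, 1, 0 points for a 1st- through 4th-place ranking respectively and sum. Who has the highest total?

Elena

Elena: 12·2 + 3·0 + 7·2 + 13·3 + 38·2 = 153
Jonas: 12·0 + 3·1 + 7·1 + 13·2 + 38·3 = 150
Diego: 12·3 + 3·3 + 7·0 + 13·1 + 38·0 = 58
Aisha: 12·1 + 3·2 + 7·3 + 13·0 + 38·1 = 77
Elena has the highest Borda score (153).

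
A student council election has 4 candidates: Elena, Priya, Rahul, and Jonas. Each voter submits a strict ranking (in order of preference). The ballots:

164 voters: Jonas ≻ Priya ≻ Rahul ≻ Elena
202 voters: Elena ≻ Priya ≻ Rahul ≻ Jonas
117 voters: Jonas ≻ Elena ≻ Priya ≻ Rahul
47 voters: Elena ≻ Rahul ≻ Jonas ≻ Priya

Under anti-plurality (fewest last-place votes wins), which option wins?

Priya

Last-place votes: Elena 164, Priya 47, Rahul 117, Jonas 202.
Priya is ranked last by the fewest voters, so Priya wins.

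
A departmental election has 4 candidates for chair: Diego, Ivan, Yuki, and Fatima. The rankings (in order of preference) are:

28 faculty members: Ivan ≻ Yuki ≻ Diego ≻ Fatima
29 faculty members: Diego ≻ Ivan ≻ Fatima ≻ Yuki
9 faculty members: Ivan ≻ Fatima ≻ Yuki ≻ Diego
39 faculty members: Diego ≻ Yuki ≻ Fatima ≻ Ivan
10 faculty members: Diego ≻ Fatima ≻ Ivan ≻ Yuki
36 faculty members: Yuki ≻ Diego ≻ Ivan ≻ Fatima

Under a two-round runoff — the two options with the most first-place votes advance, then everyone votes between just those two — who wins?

Diego

Round 1 first-place votes: Diego 78, Ivan 37, Yuki 36, Fatima 0.
Diego and Ivan advance.
Runoff: Diego is preferred to Ivan by 114 voters; Ivan by 37.
Diego wins the runoff.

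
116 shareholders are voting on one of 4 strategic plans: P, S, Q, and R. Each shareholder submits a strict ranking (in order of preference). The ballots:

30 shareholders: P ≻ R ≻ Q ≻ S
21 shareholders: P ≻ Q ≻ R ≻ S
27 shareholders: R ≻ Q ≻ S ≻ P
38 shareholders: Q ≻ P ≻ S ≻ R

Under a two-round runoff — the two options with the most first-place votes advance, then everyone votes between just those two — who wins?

Q

Round 1 first-place votes: P 51, S 0, Q 38, R 27.
P and Q advance.
Runoff: P is preferred to Q by 51 voters; Q by 65.
Q wins the runoff.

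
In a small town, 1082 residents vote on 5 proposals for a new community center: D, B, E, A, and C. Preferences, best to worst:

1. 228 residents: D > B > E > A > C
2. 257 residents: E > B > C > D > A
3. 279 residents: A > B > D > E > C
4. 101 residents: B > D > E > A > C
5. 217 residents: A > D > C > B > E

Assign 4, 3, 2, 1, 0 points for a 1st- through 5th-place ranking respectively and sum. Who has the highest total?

D: 228·4 + 257·1 + 279·2 + 101·3 + 217·3 = 2681
B: 228·3 + 257·3 + 279·3 + 101·4 + 217·1 = 2913
E: 228·2 + 257·4 + 279·1 + 101·2 + 217·0 = 1965
A: 228·1 + 257·0 + 279·4 + 101·1 + 217·4 = 2313
C: 228·0 + 257·2 + 279·0 + 101·0 + 217·2 = 948
B has the highest Borda score (2913).

B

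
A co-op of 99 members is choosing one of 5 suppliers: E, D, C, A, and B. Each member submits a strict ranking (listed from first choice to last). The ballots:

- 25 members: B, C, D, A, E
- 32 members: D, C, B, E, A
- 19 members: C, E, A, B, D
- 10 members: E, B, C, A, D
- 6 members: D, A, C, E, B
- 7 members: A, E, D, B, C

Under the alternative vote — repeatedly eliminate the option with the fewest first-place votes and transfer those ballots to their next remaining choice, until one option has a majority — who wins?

Round 1: E 10, D 38, C 19, A 7, B 25. Eliminate A.
Round 2: E 17, D 38, C 19, B 25. Eliminate E.
Round 3: D 45, C 19, B 35. Eliminate C.
Round 4: D 45, B 54. B has a majority.

B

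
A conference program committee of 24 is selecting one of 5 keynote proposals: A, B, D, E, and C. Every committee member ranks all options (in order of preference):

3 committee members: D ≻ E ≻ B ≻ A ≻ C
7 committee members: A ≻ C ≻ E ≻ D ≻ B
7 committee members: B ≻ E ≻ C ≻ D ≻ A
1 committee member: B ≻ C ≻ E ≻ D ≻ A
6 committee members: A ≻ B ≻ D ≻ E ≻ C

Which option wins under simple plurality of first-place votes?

First-place votes: A 13, B 8, D 3, E 0, C 0.
A has the most first-place votes.

A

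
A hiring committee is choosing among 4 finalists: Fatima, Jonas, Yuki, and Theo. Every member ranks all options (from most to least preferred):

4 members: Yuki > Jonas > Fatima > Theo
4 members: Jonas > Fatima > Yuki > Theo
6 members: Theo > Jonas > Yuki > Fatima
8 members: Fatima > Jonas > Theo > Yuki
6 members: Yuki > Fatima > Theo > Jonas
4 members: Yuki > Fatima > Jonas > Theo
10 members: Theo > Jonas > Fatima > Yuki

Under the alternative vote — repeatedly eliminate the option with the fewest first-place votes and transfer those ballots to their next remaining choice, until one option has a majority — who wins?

Theo

Round 1: Fatima 8, Jonas 4, Yuki 14, Theo 16. Eliminate Jonas.
Round 2: Fatima 12, Yuki 14, Theo 16. Eliminate Fatima.
Round 3: Yuki 18, Theo 24. Theo has a majority.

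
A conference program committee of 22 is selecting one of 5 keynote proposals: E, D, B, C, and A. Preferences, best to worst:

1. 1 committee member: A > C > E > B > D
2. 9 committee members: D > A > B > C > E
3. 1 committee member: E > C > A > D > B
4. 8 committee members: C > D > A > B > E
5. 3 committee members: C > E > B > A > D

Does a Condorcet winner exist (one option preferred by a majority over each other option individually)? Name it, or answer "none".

C

C vs E: 21–1 for C.
C vs D: 13–9 for C.
C vs B: 13–9 for C.
C vs A: 12–10 for C.
C beats every other option head-to-head.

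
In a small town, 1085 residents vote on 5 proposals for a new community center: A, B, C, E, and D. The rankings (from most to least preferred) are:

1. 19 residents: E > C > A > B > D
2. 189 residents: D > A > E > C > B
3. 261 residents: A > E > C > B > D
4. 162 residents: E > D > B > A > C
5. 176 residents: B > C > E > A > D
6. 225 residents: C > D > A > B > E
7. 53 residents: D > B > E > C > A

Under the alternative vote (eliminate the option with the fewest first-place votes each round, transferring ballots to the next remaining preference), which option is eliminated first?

B

Round 1: A 261, B 176, C 225, E 181, D 242. Eliminate B.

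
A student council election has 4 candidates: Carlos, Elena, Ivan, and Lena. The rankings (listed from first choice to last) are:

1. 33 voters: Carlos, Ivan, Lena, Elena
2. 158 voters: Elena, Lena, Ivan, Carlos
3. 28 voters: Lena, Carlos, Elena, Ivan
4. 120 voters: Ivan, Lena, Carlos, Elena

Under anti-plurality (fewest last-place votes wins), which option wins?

Lena

Last-place votes: Carlos 158, Elena 153, Ivan 28, Lena 0.
Lena is ranked last by the fewest voters, so Lena wins.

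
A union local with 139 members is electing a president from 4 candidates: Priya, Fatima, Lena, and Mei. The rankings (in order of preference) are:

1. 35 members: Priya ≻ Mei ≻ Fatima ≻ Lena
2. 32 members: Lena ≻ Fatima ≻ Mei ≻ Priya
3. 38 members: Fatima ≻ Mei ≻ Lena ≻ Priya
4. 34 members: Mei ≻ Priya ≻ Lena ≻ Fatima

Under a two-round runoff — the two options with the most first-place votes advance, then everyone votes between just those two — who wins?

Round 1 first-place votes: Priya 35, Fatima 38, Lena 32, Mei 34.
Fatima and Priya advance.
Runoff: Fatima is preferred to Priya by 70 voters; Priya by 69.
Fatima wins the runoff.

Fatima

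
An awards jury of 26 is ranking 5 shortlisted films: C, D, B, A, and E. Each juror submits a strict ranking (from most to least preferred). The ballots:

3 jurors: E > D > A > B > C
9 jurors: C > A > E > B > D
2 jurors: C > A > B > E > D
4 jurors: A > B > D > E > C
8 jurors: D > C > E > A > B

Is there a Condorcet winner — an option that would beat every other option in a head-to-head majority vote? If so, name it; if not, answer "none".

Checking pairwise contests:
D beats C 15–11.
B beats D 15–11.
C beats B 19–7.
C beats A 19–7.
C beats E 19–7.
Every option loses at least one head-to-head, so there is no Condorcet winner.

none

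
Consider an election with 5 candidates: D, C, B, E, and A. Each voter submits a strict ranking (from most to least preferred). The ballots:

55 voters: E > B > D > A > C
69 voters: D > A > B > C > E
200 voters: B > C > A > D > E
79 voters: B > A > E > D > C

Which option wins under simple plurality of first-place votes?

B

First-place votes: D 69, C 0, B 279, E 55, A 0.
B has the most first-place votes.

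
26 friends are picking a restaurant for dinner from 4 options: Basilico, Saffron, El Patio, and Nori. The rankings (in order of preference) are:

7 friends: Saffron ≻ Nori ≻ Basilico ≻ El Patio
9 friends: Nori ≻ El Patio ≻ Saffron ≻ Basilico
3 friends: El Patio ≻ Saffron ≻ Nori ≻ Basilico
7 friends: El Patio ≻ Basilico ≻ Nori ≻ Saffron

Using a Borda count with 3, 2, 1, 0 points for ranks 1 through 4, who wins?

Basilico: 7·1 + 9·0 + 3·0 + 7·2 = 21
Saffron: 7·3 + 9·1 + 3·2 + 7·0 = 36
El Patio: 7·0 + 9·2 + 3·3 + 7·3 = 48
Nori: 7·2 + 9·3 + 3·1 + 7·1 = 51
Nori has the highest Borda score (51).

Nori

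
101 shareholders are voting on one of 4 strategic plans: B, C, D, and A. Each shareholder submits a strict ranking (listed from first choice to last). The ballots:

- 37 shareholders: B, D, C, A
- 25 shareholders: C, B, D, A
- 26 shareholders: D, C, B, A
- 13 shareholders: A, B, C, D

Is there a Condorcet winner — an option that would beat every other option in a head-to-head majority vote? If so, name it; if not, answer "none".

none

Checking pairwise contests:
C beats B 51–50.
D beats C 63–38.
B beats D 75–26.
B beats A 88–13.
Every option loses at least one head-to-head, so there is no Condorcet winner.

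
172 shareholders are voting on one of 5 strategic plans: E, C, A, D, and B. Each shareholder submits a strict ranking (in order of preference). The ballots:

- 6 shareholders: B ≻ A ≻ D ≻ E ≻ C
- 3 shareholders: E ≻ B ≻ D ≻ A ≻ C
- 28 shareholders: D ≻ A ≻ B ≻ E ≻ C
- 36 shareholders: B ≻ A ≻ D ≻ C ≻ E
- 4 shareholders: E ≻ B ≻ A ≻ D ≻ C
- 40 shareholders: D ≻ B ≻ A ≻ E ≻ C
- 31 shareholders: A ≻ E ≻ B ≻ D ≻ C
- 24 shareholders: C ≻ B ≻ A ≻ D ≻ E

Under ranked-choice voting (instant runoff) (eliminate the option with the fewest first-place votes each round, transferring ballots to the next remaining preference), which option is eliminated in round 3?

A

Round 1: E 7, C 24, A 31, D 68, B 42. Eliminate E.
Round 2: C 24, A 31, D 68, B 49. Eliminate C.
Round 3: A 31, D 68, B 73. Eliminate A.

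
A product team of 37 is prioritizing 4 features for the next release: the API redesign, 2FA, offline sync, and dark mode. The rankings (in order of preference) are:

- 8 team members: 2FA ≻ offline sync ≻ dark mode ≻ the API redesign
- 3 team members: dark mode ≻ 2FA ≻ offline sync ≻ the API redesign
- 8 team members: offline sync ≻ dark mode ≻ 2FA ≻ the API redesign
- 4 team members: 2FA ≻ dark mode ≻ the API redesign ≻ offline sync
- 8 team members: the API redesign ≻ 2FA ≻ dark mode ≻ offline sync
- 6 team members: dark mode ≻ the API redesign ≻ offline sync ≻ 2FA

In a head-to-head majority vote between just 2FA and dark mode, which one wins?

Voters preferring 2FA to dark mode: 20; preferring dark mode to 2FA: 17.
2FA wins the head-to-head.

2FA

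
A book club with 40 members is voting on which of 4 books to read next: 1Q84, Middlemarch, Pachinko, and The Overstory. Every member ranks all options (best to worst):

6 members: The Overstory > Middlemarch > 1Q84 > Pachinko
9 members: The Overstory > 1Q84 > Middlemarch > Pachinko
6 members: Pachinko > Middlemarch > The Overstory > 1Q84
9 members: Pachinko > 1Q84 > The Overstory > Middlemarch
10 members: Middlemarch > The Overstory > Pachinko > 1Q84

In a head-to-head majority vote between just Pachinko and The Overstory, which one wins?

The Overstory

Voters preferring Pachinko to The Overstory: 15; preferring The Overstory to Pachinko: 25.
The Overstory wins the head-to-head.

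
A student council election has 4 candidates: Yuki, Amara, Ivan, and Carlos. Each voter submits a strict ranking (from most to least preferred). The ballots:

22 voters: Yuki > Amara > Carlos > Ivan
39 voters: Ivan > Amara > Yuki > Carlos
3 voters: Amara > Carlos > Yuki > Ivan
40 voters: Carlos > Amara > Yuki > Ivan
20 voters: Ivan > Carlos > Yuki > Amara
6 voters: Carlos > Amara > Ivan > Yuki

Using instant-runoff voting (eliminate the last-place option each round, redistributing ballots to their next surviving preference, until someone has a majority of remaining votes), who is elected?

Round 1: Yuki 22, Amara 3, Ivan 59, Carlos 46. Eliminate Amara.
Round 2: Yuki 22, Ivan 59, Carlos 49. Eliminate Yuki.
Round 3: Ivan 59, Carlos 71. Carlos has a majority.

Carlos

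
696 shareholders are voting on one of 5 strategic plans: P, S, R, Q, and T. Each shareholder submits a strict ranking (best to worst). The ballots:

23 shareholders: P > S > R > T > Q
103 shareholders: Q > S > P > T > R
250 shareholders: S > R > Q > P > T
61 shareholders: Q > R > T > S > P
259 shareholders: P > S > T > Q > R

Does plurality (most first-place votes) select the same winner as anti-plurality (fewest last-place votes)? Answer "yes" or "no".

Plurality — first-place votes: P 282, S 250, R 0, Q 164, T 0. Winner: P.
Anti-plurality — last-place votes: P 61, S 0, R 362, Q 23, T 250. Winner: S.
The two methods disagree.

no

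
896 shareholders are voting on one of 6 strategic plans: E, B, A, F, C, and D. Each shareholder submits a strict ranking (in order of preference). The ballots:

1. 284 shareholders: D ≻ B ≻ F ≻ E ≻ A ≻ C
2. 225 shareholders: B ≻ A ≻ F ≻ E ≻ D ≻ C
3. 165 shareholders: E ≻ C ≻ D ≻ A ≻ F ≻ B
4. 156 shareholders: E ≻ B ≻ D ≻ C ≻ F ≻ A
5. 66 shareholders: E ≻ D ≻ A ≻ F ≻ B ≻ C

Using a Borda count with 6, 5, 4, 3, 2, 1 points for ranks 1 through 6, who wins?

E

E: 284·3 + 225·3 + 165·6 + 156·6 + 66·6 = 3849
B: 284·5 + 225·6 + 165·1 + 156·5 + 66·2 = 3847
A: 284·2 + 225·5 + 165·3 + 156·1 + 66·4 = 2608
F: 284·4 + 225·4 + 165·2 + 156·2 + 66·3 = 2876
C: 284·1 + 225·1 + 165·5 + 156·3 + 66·1 = 1868
D: 284·6 + 225·2 + 165·4 + 156·4 + 66·5 = 3768
E has the highest Borda score (3849).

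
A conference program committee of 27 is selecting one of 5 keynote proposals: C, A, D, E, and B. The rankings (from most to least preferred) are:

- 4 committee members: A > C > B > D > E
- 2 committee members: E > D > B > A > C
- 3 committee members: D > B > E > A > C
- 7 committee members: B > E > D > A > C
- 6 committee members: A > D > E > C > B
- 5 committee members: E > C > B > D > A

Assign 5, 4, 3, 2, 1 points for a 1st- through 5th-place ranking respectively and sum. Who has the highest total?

C: 4·4 + 2·1 + 3·1 + 7·1 + 6·2 + 5·4 = 60
A: 4·5 + 2·2 + 3·2 + 7·2 + 6·5 + 5·1 = 79
D: 4·2 + 2·4 + 3·5 + 7·3 + 6·4 + 5·2 = 86
E: 4·1 + 2·5 + 3·3 + 7·4 + 6·3 + 5·5 = 94
B: 4·3 + 2·3 + 3·4 + 7·5 + 6·1 + 5·3 = 86
E has the highest Borda score (94).

E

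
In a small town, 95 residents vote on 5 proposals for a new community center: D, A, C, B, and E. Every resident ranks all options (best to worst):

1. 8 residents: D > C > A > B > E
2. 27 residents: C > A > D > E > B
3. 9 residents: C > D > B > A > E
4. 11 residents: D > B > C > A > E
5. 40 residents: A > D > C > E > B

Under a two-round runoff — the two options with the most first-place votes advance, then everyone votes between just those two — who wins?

C

Round 1 first-place votes: D 19, A 40, C 36, B 0, E 0.
A and C advance.
Runoff: A is preferred to C by 40 voters; C by 55.
C wins the runoff.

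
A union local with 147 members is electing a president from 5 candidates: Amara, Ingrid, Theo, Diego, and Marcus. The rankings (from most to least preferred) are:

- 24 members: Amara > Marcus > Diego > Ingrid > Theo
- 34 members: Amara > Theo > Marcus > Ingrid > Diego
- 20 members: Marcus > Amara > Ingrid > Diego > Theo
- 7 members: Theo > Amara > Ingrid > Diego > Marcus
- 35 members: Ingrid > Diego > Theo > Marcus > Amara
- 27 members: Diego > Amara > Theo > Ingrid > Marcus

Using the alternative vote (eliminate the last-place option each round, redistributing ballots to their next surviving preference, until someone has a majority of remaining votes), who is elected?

Round 1: Amara 58, Ingrid 35, Theo 7, Diego 27, Marcus 20. Eliminate Theo.
Round 2: Amara 65, Ingrid 35, Diego 27, Marcus 20. Eliminate Marcus.
Round 3: Amara 85, Ingrid 35, Diego 27. Amara has a majority.

Amara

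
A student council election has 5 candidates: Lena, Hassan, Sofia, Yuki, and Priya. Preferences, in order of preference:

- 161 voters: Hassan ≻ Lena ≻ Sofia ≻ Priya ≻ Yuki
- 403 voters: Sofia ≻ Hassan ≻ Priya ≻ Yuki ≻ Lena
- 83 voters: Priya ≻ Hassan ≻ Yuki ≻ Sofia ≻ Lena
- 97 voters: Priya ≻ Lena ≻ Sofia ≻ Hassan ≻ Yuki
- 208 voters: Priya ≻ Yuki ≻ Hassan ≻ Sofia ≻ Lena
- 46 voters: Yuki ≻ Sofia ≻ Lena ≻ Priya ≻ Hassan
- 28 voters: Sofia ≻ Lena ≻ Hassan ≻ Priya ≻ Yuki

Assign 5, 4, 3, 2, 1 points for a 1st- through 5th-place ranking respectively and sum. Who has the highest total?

Hassan

Lena: 161·4 + 403·1 + 83·1 + 97·4 + 208·1 + 46·3 + 28·4 = 1976
Hassan: 161·5 + 403·4 + 83·4 + 97·2 + 208·3 + 46·1 + 28·3 = 3697
Sofia: 161·3 + 403·5 + 83·2 + 97·3 + 208·2 + 46·4 + 28·5 = 3695
Yuki: 161·1 + 403·2 + 83·3 + 97·1 + 208·4 + 46·5 + 28·1 = 2403
Priya: 161·2 + 403·3 + 83·5 + 97·5 + 208·5 + 46·2 + 28·2 = 3619
Hassan has the highest Borda score (3697).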